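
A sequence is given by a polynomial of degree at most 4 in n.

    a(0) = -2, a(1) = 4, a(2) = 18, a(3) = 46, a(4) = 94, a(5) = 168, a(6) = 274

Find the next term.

418

Δ: 6, 14, 28, 48, 74, 106
Δ²: 8, 14, 20, 26, 32
Δ³: 6, 6, 6, 6
The third differences are constant (6).
32 + 6 = 38;  106 + 38 = 144;  274 + 144 = 418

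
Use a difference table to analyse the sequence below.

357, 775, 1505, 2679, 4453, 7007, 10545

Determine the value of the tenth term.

29463

D1: 418, 730, 1174, 1774, 2554, 3538
D2: 312, 444, 600, 780, 984
D3: 132, 156, 180, 204
D4: 24, 24, 24
Fourth differences constant at 24.
204 + 24 = 228;  984 + 228 = 1212;  3538 + 1212 = 4750;  10545 + 4750 = 15295
228 + 24 = 252;  1212 + 252 = 1464;  4750 + 1464 = 6214;  15295 + 6214 = 21509
252 + 24 = 276;  1464 + 276 = 1740;  6214 + 1740 = 7954;  21509 + 7954 = 29463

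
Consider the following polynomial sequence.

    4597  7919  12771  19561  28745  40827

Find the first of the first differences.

First differences: 3322, 4852, 6790, 9184, 12082
Second differences: 1530, 1938, 2394, 2898
Third differences: 408, 456, 504
Fourth differences: 48, 48

3322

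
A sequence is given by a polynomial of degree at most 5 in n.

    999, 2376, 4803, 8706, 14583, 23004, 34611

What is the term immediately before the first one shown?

D1: 1377  2427  3903  5877  8421  11607
D2: 1050  1476  1974  2544  3186
D3: 426  498  570  642
D4: 72  72  72
The fourth differences are constant at 72.
Work back: 426 − 72 = 354;  1050 − 354 = 696;  1377 − 696 = 681;  999 − 681 = 318

318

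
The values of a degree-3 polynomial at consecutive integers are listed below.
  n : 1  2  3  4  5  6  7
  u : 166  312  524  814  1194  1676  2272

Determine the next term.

2994

D1: 146  212  290  380  482  596
D2: 66  78  90  102  114
D3: 12  12  12  12
Constant third difference = 12, so extend:
114 + 12 = 126;  596 + 126 = 722;  2272 + 722 = 2994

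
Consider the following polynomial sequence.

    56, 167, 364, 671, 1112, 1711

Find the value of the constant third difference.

D1: 111, 197, 307, 441, 599
D2: 86, 110, 134, 158
D3: 24, 24, 24

24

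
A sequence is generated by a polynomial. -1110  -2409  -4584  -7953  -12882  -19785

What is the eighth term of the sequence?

First differences: -1299 , -2175 , -3369 , -4929 , -6903
Second differences: -876 , -1194 , -1560 , -1974
Third differences: -318 , -366 , -414
Fourth differences: -48 , -48
Fourth differences constant at -48.
-414 − 48 = -462;  -1974 − 462 = -2436;  -6903 − 2436 = -9339;  -19785 − 9339 = -29124
-462 − 48 = -510;  -2436 − 510 = -2946;  -9339 − 2946 = -12285;  -29124 − 12285 = -41409

-41409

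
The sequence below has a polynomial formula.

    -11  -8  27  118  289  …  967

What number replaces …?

564

Using the first 5 terms:
First differences: 3, 35, 91, 171
Second differences: 32, 56, 80
Third differences: 24, 24
Constant third difference = 24.
Extend forward: 80 + 24 = 104;  171 + 104 = 275;  289 + 275 = 564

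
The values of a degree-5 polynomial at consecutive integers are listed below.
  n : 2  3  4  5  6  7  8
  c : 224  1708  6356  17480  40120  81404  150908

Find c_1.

-40

Δ: 1484, 4648, 11124, 22640, 41284, 69504
Δ²: 3164, 6476, 11516, 18644, 28220
Δ³: 3312, 5040, 7128, 9576
Δ⁴: 1728, 2088, 2448
Δ⁵: 360, 360
The fifth differences are constant at 360.
Work back: 1728 − 360 = 1368;  3312 − 1368 = 1944;  3164 − 1944 = 1220;  1484 − 1220 = 264;  224 − 264 = -40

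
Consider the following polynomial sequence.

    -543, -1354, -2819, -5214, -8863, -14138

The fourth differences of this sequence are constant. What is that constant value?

First differences: -811, -1465, -2395, -3649, -5275
Second differences: -654, -930, -1254, -1626
Third differences: -276, -324, -372
Fourth differences: -48, -48

-48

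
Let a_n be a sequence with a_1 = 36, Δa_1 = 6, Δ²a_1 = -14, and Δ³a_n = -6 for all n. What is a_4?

6

Build the table forward from the leading diagonal:
Third differences: -6  -6  -6  -6
Second differences: -14  -20  -26  -32
First differences: 6  -8  -28  -54
a: 36  42  34  6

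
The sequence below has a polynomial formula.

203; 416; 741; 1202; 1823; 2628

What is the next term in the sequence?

3641

213 , 325 , 461 , 621 , 805
112 , 136 , 160 , 184
24 , 24 , 24
Constant third difference = 24, so extend:
184 + 24 = 208;  805 + 208 = 1013;  2628 + 1013 = 3641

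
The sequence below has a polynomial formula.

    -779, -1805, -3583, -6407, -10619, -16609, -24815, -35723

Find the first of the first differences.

Δ: -1026, -1778, -2824, -4212, -5990, -8206, -10908
Δ²: -752, -1046, -1388, -1778, -2216, -2702
Δ³: -294, -342, -390, -438, -486
Δ⁴: -48, -48, -48, -48

-1026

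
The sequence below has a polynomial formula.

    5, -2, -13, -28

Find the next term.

Δ: -7, -11, -15
Δ²: -4, -4
The second differences are constant (-4).
-15 − 4 = -19;  -28 − 19 = -47

-47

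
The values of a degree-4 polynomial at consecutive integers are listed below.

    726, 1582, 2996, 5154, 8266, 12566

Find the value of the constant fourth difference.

D1: 856, 1414, 2158, 3112, 4300
D2: 558, 744, 954, 1188
D3: 186, 210, 234
D4: 24, 24

24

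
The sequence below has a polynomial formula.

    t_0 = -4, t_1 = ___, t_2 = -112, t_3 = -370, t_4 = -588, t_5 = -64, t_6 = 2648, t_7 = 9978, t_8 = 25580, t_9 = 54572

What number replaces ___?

Using the last 8 terms:
First differences: -258, -218, 524, 2712, 7330, 15602, 28992
Second differences: 40, 742, 2188, 4618, 8272, 13390
Third differences: 702, 1446, 2430, 3654, 5118
Fourth differences: 744, 984, 1224, 1464
Fifth differences: 240, 240, 240
Constant fifth difference = 240.
Extend backward: 744 − 240 = 504;  702 − 504 = 198;  40 − 198 = -158;  -258 + 158 = -100;  -112 + 100 = -12

-12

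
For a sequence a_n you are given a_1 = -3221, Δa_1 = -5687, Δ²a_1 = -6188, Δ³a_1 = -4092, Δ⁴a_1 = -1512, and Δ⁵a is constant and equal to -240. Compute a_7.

-236123

Build the table forward from the leading diagonal:
Fifth differences: -240, -240, -240, -240, -240, -240, -240
Fourth differences: -1512, -1752, -1992, -2232, -2472, -2712, -2952
Third differences: -4092, -5604, -7356, -9348, -11580, -14052, -16764
Second differences: -6188, -10280, -15884, -23240, -32588, -44168, -58220
First differences: -5687, -11875, -22155, -38039, -61279, -93867, -138035
a: -3221, -8908, -20783, -42938, -80977, -142256, -236123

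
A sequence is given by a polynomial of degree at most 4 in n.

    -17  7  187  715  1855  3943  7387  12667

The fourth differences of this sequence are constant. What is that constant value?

First differences: 24, 180, 528, 1140, 2088, 3444, 5280
Second differences: 156, 348, 612, 948, 1356, 1836
Third differences: 192, 264, 336, 408, 480
Fourth differences: 72, 72, 72, 72

72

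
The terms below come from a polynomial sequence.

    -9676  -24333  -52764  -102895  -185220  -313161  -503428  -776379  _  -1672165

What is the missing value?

Using the first 8 terms:
Δ: -14657, -28431, -50131, -82325, -127941, -190267, -272951
Δ²: -13774, -21700, -32194, -45616, -62326, -82684
Δ³: -7926, -10494, -13422, -16710, -20358
Δ⁴: -2568, -2928, -3288, -3648
Δ⁵: -360, -360, -360
Constant fifth difference = -360.
Extend forward: -3648 − 360 = -4008;  -20358 − 4008 = -24366;  -82684 − 24366 = -107050;  -272951 − 107050 = -380001;  -776379 − 380001 = -1156380

-1156380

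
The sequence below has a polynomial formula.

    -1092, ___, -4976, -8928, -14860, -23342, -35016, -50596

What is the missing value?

Using the last 6 terms:
Δ: -3952  -5932  -8482  -11674  -15580
Δ²: -1980  -2550  -3192  -3906
Δ³: -570  -642  -714
Δ⁴: -72  -72
Constant fourth difference = -72.
Extend backward: -570 + 72 = -498;  -1980 + 498 = -1482;  -3952 + 1482 = -2470;  -4976 + 2470 = -2506

-2506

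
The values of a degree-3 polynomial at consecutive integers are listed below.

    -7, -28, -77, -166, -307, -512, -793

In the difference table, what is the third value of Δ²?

-52

Δ: -21, -49, -89, -141, -205, -281
Δ²: -28, -40, -52, -64, -76
Δ³: -12, -12, -12, -12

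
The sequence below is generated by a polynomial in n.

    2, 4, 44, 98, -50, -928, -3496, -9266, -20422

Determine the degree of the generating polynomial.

2, 40, 54, -148, -878, -2568, -5770, -11156
38, 14, -202, -730, -1690, -3202, -5386
-24, -216, -528, -960, -1512, -2184
-192, -312, -432, -552, -672
-120, -120, -120, -120
The fifth differences are constant, so the polynomial has degree 5.

5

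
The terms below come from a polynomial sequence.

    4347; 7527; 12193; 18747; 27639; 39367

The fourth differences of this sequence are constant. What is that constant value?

Δ: 3180, 4666, 6554, 8892, 11728
Δ²: 1486, 1888, 2338, 2836
Δ³: 402, 450, 498
Δ⁴: 48, 48

48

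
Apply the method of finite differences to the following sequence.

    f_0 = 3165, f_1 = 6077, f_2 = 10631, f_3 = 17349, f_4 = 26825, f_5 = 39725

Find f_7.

78821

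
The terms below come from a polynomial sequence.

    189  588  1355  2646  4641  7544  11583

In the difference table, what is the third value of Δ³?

204

Δ: 399, 767, 1291, 1995, 2903, 4039
Δ²: 368, 524, 704, 908, 1136
Δ³: 156, 180, 204, 228
Δ⁴: 24, 24, 24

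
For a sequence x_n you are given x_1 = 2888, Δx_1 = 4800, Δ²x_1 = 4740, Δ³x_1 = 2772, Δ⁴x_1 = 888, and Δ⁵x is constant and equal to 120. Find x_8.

266648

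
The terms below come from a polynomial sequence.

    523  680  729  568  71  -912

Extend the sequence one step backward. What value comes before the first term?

336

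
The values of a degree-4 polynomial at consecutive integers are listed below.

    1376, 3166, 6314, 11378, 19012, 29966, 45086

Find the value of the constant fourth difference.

96

Δ: 1790, 3148, 5064, 7634, 10954, 15120
Δ²: 1358, 1916, 2570, 3320, 4166
Δ³: 558, 654, 750, 846
Δ⁴: 96, 96, 96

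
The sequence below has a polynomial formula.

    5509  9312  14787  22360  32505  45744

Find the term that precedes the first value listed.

D1: 3803  5475  7573  10145  13239
D2: 1672  2098  2572  3094
D3: 426  474  522
D4: 48  48
The fourth differences are constant at 48.
Work back: 426 − 48 = 378;  1672 − 378 = 1294;  3803 − 1294 = 2509;  5509 − 2509 = 3000

3000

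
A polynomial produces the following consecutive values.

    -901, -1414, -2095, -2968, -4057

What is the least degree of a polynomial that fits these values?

3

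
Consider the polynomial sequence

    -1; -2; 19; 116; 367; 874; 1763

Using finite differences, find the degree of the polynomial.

4

-1, 21, 97, 251, 507, 889
22, 76, 154, 256, 382
54, 78, 102, 126
24, 24, 24
The fourth differences are constant, so the polynomial has degree 4.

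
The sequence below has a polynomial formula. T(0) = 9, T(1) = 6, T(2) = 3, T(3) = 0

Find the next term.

-3

Δ: -3, -3, -3
First differences constant at -3.
0 − 3 = -3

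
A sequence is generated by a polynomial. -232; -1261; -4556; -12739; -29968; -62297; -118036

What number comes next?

-208111

-1029 , -3295 , -8183 , -17229 , -32329 , -55739
-2266 , -4888 , -9046 , -15100 , -23410
-2622 , -4158 , -6054 , -8310
-1536 , -1896 , -2256
-360 , -360
The fifth differences are constant (-360).
-2256 − 360 = -2616;  -8310 − 2616 = -10926;  -23410 − 10926 = -34336;  -55739 − 34336 = -90075;  -118036 − 90075 = -208111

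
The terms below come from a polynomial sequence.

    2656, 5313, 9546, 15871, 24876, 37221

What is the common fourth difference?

72

D1: 2657, 4233, 6325, 9005, 12345
D2: 1576, 2092, 2680, 3340
D3: 516, 588, 660
D4: 72, 72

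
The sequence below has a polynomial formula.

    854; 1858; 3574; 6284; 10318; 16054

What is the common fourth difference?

First differences: 1004, 1716, 2710, 4034, 5736
Second differences: 712, 994, 1324, 1702
Third differences: 282, 330, 378
Fourth differences: 48, 48

48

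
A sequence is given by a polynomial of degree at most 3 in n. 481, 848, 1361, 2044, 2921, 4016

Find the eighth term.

6956

First differences: 367 , 513 , 683 , 877 , 1095
Second differences: 146 , 170 , 194 , 218
Third differences: 24 , 24 , 24
The third differences are constant (24).
218 + 24 = 242;  1095 + 242 = 1337;  4016 + 1337 = 5353
242 + 24 = 266;  1337 + 266 = 1603;  5353 + 1603 = 6956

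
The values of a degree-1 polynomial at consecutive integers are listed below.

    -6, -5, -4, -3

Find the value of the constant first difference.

D1: 1, 1, 1

1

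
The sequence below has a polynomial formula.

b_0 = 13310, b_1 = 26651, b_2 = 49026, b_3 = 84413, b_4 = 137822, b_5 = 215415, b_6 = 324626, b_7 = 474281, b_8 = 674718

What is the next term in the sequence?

937907

13341  22375  35387  53409  77593  109211  149655  200437
9034  13012  18022  24184  31618  40444  50782
3978  5010  6162  7434  8826  10338
1032  1152  1272  1392  1512
120  120  120  120
The fifth differences are constant (120).
1512 + 120 = 1632;  10338 + 1632 = 11970;  50782 + 11970 = 62752;  200437 + 62752 = 263189;  674718 + 263189 = 937907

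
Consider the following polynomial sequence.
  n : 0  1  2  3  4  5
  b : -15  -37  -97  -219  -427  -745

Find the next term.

-1197

-22, -60, -122, -208, -318
-38, -62, -86, -110
-24, -24, -24
The third differences are constant (-24).
-110 − 24 = -134;  -318 − 134 = -452;  -745 − 452 = -1197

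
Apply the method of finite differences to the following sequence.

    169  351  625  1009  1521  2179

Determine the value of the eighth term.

D1: 182, 274, 384, 512, 658
D2: 92, 110, 128, 146
D3: 18, 18, 18
The third differences are constant (18).
146 + 18 = 164;  658 + 164 = 822;  2179 + 822 = 3001
164 + 18 = 182;  822 + 182 = 1004;  3001 + 1004 = 4005

4005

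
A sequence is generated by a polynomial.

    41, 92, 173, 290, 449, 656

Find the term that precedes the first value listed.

14

First differences: 51, 81, 117, 159, 207
Second differences: 30, 36, 42, 48
Third differences: 6, 6, 6
The third differences are constant at 6.
Work back: 30 − 6 = 24;  51 − 24 = 27;  41 − 27 = 14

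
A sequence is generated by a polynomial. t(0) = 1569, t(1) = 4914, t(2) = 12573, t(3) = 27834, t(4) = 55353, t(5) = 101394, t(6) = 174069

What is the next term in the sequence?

Δ: 3345, 7659, 15261, 27519, 46041, 72675
Δ²: 4314, 7602, 12258, 18522, 26634
Δ³: 3288, 4656, 6264, 8112
Δ⁴: 1368, 1608, 1848
Δ⁵: 240, 240
Fifth differences constant at 240.
1848 + 240 = 2088;  8112 + 2088 = 10200;  26634 + 10200 = 36834;  72675 + 36834 = 109509;  174069 + 109509 = 283578

283578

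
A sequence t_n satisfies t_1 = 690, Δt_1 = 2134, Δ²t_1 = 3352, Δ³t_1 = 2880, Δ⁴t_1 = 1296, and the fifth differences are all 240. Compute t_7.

142254

Build the table forward from the leading diagonal:
Δ⁵: 240, 240, 240, 240, 240, 240, 240
Δ⁴: 1296, 1536, 1776, 2016, 2256, 2496, 2736
Δ³: 2880, 4176, 5712, 7488, 9504, 11760, 14256
Δ²: 3352, 6232, 10408, 16120, 23608, 33112, 44872
Δ: 2134, 5486, 11718, 22126, 38246, 61854, 94966
t: 690, 2824, 8310, 20028, 42154, 80400, 142254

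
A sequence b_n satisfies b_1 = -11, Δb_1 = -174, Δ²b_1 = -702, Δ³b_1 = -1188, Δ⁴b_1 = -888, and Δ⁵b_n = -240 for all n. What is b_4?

-3827

Build the table forward from the leading diagonal:
Fifth differences: -240, -240, -240, -240
Fourth differences: -888, -1128, -1368, -1608
Third differences: -1188, -2076, -3204, -4572
Second differences: -702, -1890, -3966, -7170
First differences: -174, -876, -2766, -6732
b: -11, -185, -1061, -3827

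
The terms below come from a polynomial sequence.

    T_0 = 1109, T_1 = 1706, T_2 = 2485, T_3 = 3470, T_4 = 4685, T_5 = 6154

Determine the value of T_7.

First differences: 597, 779, 985, 1215, 1469
Second differences: 182, 206, 230, 254
Third differences: 24, 24, 24
Third differences constant at 24.
254 + 24 = 278;  1469 + 278 = 1747;  6154 + 1747 = 7901
278 + 24 = 302;  1747 + 302 = 2049;  7901 + 2049 = 9950

9950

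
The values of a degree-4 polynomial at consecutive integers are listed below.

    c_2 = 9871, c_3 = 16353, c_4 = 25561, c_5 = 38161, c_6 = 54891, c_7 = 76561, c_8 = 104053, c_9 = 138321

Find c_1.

First differences: 6482  9208  12600  16730  21670  27492  34268
Second differences: 2726  3392  4130  4940  5822  6776
Third differences: 666  738  810  882  954
Fourth differences: 72  72  72  72
The fourth differences are constant at 72.
Work back: 666 − 72 = 594;  2726 − 594 = 2132;  6482 − 2132 = 4350;  9871 − 4350 = 5521

5521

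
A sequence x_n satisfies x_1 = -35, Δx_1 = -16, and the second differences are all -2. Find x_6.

-135

Build the table forward from the leading diagonal:
Second differences: -2, -2, -2, -2, -2, -2
First differences: -16, -18, -20, -22, -24, -26
x: -35, -51, -69, -89, -111, -135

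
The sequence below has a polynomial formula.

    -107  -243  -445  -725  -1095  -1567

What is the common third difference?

Δ: -136, -202, -280, -370, -472
Δ²: -66, -78, -90, -102
Δ³: -12, -12, -12

-12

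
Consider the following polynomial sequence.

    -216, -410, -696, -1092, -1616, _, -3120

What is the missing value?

Using the first 5 terms:
-194, -286, -396, -524
-92, -110, -128
-18, -18
Constant third difference = -18.
Extend forward: -128 − 18 = -146;  -524 − 146 = -670;  -1616 − 670 = -2286

-2286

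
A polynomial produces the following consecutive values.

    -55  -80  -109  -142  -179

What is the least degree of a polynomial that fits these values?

D1: -25, -29, -33, -37
D2: -4, -4, -4
The second differences are constant, so the polynomial has degree 2.

2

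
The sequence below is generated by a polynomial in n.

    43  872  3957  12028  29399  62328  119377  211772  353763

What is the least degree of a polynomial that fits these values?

5

829, 3085, 8071, 17371, 32929, 57049, 92395, 141991
2256, 4986, 9300, 15558, 24120, 35346, 49596
2730, 4314, 6258, 8562, 11226, 14250
1584, 1944, 2304, 2664, 3024
360, 360, 360, 360
The fifth differences are constant, so the polynomial has degree 5.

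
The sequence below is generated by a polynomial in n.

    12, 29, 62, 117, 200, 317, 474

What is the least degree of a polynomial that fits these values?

Δ: 17, 33, 55, 83, 117, 157
Δ²: 16, 22, 28, 34, 40
Δ³: 6, 6, 6, 6
The third differences are constant, so the polynomial has degree 3.

3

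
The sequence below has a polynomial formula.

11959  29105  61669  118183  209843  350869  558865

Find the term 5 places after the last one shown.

D1: 17146 , 32564 , 56514 , 91660 , 141026 , 207996
D2: 15418 , 23950 , 35146 , 49366 , 66970
D3: 8532 , 11196 , 14220 , 17604
D4: 2664 , 3024 , 3384
D5: 360 , 360
The fifth differences are constant (360).
3384 + 360 = 3744;  17604 + 3744 = 21348;  66970 + 21348 = 88318;  207996 + 88318 = 296314;  558865 + 296314 = 855179
3744 + 360 = 4104;  21348 + 4104 = 25452;  88318 + 25452 = 113770;  296314 + 113770 = 410084;  855179 + 410084 = 1265263
4104 + 360 = 4464;  25452 + 4464 = 29916;  113770 + 29916 = 143686;  410084 + 143686 = 553770;  1265263 + 553770 = 1819033
4464 + 360 = 4824;  29916 + 4824 = 34740;  143686 + 34740 = 178426;  553770 + 178426 = 732196;  1819033 + 732196 = 2551229
4824 + 360 = 5184;  34740 + 5184 = 39924;  178426 + 39924 = 218350;  732196 + 218350 = 950546;  2551229 + 950546 = 3501775

3501775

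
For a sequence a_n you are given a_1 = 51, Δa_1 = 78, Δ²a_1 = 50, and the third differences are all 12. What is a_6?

1061

Build the table forward from the leading diagonal:
D3: 12, 12, 12, 12, 12, 12
D2: 50, 62, 74, 86, 98, 110
D1: 78, 128, 190, 264, 350, 448
a: 51, 129, 257, 447, 711, 1061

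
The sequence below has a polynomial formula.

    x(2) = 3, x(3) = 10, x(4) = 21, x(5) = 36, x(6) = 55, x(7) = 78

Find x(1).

0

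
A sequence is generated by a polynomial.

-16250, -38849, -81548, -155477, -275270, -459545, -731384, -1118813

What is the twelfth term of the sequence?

-4584869

Δ: -22599, -42699, -73929, -119793, -184275, -271839, -387429
Δ²: -20100, -31230, -45864, -64482, -87564, -115590
Δ³: -11130, -14634, -18618, -23082, -28026
Δ⁴: -3504, -3984, -4464, -4944
Δ⁵: -480, -480, -480
Constant fifth difference = -480, so extend:
-4944 − 480 = -5424;  -28026 − 5424 = -33450;  -115590 − 33450 = -149040;  -387429 − 149040 = -536469;  -1118813 − 536469 = -1655282
-5424 − 480 = -5904;  -33450 − 5904 = -39354;  -149040 − 39354 = -188394;  -536469 − 188394 = -724863;  -1655282 − 724863 = -2380145
-5904 − 480 = -6384;  -39354 − 6384 = -45738;  -188394 − 45738 = -234132;  -724863 − 234132 = -958995;  -2380145 − 958995 = -3339140
-6384 − 480 = -6864;  -45738 − 6864 = -52602;  -234132 − 52602 = -286734;  -958995 − 286734 = -1245729;  -3339140 − 1245729 = -4584869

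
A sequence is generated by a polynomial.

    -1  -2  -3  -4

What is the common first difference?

-1

First differences: -1, -1, -1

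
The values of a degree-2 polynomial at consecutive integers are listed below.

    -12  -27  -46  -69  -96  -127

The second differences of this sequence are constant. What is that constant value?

-4

D1: -15, -19, -23, -27, -31
D2: -4, -4, -4, -4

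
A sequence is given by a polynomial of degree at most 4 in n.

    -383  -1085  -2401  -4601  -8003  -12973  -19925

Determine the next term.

-29321

First differences: -702, -1316, -2200, -3402, -4970, -6952
Second differences: -614, -884, -1202, -1568, -1982
Third differences: -270, -318, -366, -414
Fourth differences: -48, -48, -48
Fourth differences constant at -48.
-414 − 48 = -462;  -1982 − 462 = -2444;  -6952 − 2444 = -9396;  -19925 − 9396 = -29321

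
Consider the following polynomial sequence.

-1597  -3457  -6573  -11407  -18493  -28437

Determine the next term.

First differences: -1860, -3116, -4834, -7086, -9944
Second differences: -1256, -1718, -2252, -2858
Third differences: -462, -534, -606
Fourth differences: -72, -72
Fourth differences constant at -72.
-606 − 72 = -678;  -2858 − 678 = -3536;  -9944 − 3536 = -13480;  -28437 − 13480 = -41917

-41917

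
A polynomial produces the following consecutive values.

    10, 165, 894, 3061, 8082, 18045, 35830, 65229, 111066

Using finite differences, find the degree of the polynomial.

D1: 155, 729, 2167, 5021, 9963, 17785, 29399, 45837
D2: 574, 1438, 2854, 4942, 7822, 11614, 16438
D3: 864, 1416, 2088, 2880, 3792, 4824
D4: 552, 672, 792, 912, 1032
D5: 120, 120, 120, 120
The fifth differences are constant, so the polynomial has degree 5.

5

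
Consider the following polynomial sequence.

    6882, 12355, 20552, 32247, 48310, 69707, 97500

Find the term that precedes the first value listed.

3455

5473, 8197, 11695, 16063, 21397, 27793
2724, 3498, 4368, 5334, 6396
774, 870, 966, 1062
96, 96, 96
The fourth differences are constant at 96.
Work back: 774 − 96 = 678;  2724 − 678 = 2046;  5473 − 2046 = 3427;  6882 − 3427 = 3455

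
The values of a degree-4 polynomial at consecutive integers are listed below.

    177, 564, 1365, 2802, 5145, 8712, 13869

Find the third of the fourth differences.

48

First differences: 387, 801, 1437, 2343, 3567, 5157
Second differences: 414, 636, 906, 1224, 1590
Third differences: 222, 270, 318, 366
Fourth differences: 48, 48, 48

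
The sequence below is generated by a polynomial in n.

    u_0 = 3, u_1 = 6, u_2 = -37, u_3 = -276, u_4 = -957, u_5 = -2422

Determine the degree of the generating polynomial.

Δ: 3, -43, -239, -681, -1465
Δ²: -46, -196, -442, -784
Δ³: -150, -246, -342
Δ⁴: -96, -96
The fourth differences are constant, so the polynomial has degree 4.

4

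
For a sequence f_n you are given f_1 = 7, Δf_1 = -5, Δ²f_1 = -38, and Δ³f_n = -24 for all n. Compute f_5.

-337

Build the table forward from the leading diagonal:
Third differences: -24  -24  -24  -24  -24
Second differences: -38  -62  -86  -110  -134
First differences: -5  -43  -105  -191  -301
f: 7  2  -41  -146  -337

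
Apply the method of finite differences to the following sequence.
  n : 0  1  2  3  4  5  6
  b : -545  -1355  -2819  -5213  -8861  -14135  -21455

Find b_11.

-106805

First differences: -810, -1464, -2394, -3648, -5274, -7320
Second differences: -654, -930, -1254, -1626, -2046
Third differences: -276, -324, -372, -420
Fourth differences: -48, -48, -48
Fourth differences constant at -48.
-420 − 48 = -468;  -2046 − 468 = -2514;  -7320 − 2514 = -9834;  -21455 − 9834 = -31289
-468 − 48 = -516;  -2514 − 516 = -3030;  -9834 − 3030 = -12864;  -31289 − 12864 = -44153
-516 − 48 = -564;  -3030 − 564 = -3594;  -12864 − 3594 = -16458;  -44153 − 16458 = -60611
-564 − 48 = -612;  -3594 − 612 = -4206;  -16458 − 4206 = -20664;  -60611 − 20664 = -81275
-612 − 48 = -660;  -4206 − 660 = -4866;  -20664 − 4866 = -25530;  -81275 − 25530 = -106805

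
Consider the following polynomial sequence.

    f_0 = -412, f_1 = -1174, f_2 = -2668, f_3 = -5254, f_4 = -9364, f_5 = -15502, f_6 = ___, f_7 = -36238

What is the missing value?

-24244

Using the first 6 terms:
-762, -1494, -2586, -4110, -6138
-732, -1092, -1524, -2028
-360, -432, -504
-72, -72
Constant fourth difference = -72.
Extend forward: -504 − 72 = -576;  -2028 − 576 = -2604;  -6138 − 2604 = -8742;  -15502 − 8742 = -24244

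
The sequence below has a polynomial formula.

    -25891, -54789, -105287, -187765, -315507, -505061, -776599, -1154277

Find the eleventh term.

-28898, -50498, -82478, -127742, -189554, -271538, -377678
-21600, -31980, -45264, -61812, -81984, -106140
-10380, -13284, -16548, -20172, -24156
-2904, -3264, -3624, -3984
-360, -360, -360
The fifth differences are constant (-360).
-3984 − 360 = -4344;  -24156 − 4344 = -28500;  -106140 − 28500 = -134640;  -377678 − 134640 = -512318;  -1154277 − 512318 = -1666595
-4344 − 360 = -4704;  -28500 − 4704 = -33204;  -134640 − 33204 = -167844;  -512318 − 167844 = -680162;  -1666595 − 680162 = -2346757
-4704 − 360 = -5064;  -33204 − 5064 = -38268;  -167844 − 38268 = -206112;  -680162 − 206112 = -886274;  -2346757 − 886274 = -3233031

-3233031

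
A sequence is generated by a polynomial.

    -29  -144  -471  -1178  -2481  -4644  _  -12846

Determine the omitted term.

-7979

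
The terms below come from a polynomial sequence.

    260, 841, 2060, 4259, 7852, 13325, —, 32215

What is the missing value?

Using the first 6 terms:
581  1219  2199  3593  5473
638  980  1394  1880
342  414  486
72  72
Constant fourth difference = 72.
Extend forward: 486 + 72 = 558;  1880 + 558 = 2438;  5473 + 2438 = 7911;  13325 + 7911 = 21236

21236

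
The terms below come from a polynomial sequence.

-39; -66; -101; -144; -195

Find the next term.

D1: -27, -35, -43, -51
D2: -8, -8, -8
The second differences are constant (-8).
-51 − 8 = -59;  -195 − 59 = -254

-254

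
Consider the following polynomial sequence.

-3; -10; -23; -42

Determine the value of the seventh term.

D1: -7, -13, -19
D2: -6, -6
Second differences constant at -6.
-19 − 6 = -25;  -42 − 25 = -67
-25 − 6 = -31;  -67 − 31 = -98
-31 − 6 = -37;  -98 − 37 = -135

-135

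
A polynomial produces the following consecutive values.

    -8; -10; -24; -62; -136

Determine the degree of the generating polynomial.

-2, -14, -38, -74
-12, -24, -36
-12, -12
The third differences are constant, so the polynomial has degree 3.

3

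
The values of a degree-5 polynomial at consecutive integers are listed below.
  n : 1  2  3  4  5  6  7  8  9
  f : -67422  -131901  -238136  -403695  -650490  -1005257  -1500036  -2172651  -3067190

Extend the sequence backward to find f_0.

-64479, -106235, -165559, -246795, -354767, -494779, -672615, -894539
-41756, -59324, -81236, -107972, -140012, -177836, -221924
-17568, -21912, -26736, -32040, -37824, -44088
-4344, -4824, -5304, -5784, -6264
-480, -480, -480, -480
The fifth differences are constant at -480.
Work back: -4344 + 480 = -3864;  -17568 + 3864 = -13704;  -41756 + 13704 = -28052;  -64479 + 28052 = -36427;  -67422 + 36427 = -30995

-30995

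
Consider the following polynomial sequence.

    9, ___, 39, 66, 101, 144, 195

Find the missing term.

20

Using the last 5 terms:
D1: 27  35  43  51
D2: 8  8  8
Constant second difference = 8.
Extend backward: 27 − 8 = 19;  39 − 19 = 20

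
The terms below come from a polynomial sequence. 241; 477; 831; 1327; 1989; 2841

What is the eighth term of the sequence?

5211

236, 354, 496, 662, 852
118, 142, 166, 190
24, 24, 24
The third differences are constant (24).
190 + 24 = 214;  852 + 214 = 1066;  2841 + 1066 = 3907
214 + 24 = 238;  1066 + 238 = 1304;  3907 + 1304 = 5211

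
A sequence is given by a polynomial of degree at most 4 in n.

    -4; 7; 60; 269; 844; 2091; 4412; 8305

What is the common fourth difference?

96

D1: 11, 53, 209, 575, 1247, 2321, 3893
D2: 42, 156, 366, 672, 1074, 1572
D3: 114, 210, 306, 402, 498
D4: 96, 96, 96, 96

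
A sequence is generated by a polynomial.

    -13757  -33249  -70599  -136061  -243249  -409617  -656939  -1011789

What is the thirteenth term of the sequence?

-5725529

Δ: -19492, -37350, -65462, -107188, -166368, -247322, -354850
Δ²: -17858, -28112, -41726, -59180, -80954, -107528
Δ³: -10254, -13614, -17454, -21774, -26574
Δ⁴: -3360, -3840, -4320, -4800
Δ⁵: -480, -480, -480
The fifth differences are constant (-480).
-4800 − 480 = -5280;  -26574 − 5280 = -31854;  -107528 − 31854 = -139382;  -354850 − 139382 = -494232;  -1011789 − 494232 = -1506021
-5280 − 480 = -5760;  -31854 − 5760 = -37614;  -139382 − 37614 = -176996;  -494232 − 176996 = -671228;  -1506021 − 671228 = -2177249
-5760 − 480 = -6240;  -37614 − 6240 = -43854;  -176996 − 43854 = -220850;  -671228 − 220850 = -892078;  -2177249 − 892078 = -3069327
-6240 − 480 = -6720;  -43854 − 6720 = -50574;  -220850 − 50574 = -271424;  -892078 − 271424 = -1163502;  -3069327 − 1163502 = -4232829
-6720 − 480 = -7200;  -50574 − 7200 = -57774;  -271424 − 57774 = -329198;  -1163502 − 329198 = -1492700;  -4232829 − 1492700 = -5725529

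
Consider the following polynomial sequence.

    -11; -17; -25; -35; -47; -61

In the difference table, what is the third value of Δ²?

First differences: -6, -8, -10, -12, -14
Second differences: -2, -2, -2, -2

-2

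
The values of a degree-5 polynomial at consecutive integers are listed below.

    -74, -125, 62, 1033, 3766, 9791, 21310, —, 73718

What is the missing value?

41317

Using the first 7 terms:
First differences: -51, 187, 971, 2733, 6025, 11519
Second differences: 238, 784, 1762, 3292, 5494
Third differences: 546, 978, 1530, 2202
Fourth differences: 432, 552, 672
Fifth differences: 120, 120
Constant fifth difference = 120.
Extend forward: 672 + 120 = 792;  2202 + 792 = 2994;  5494 + 2994 = 8488;  11519 + 8488 = 20007;  21310 + 20007 = 41317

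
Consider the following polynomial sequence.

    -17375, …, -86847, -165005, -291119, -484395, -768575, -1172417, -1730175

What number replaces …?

-41495

Using the last 7 terms:
Δ: -78158  -126114  -193276  -284180  -403842  -557758
Δ²: -47956  -67162  -90904  -119662  -153916
Δ³: -19206  -23742  -28758  -34254
Δ⁴: -4536  -5016  -5496
Δ⁵: -480  -480
Constant fifth difference = -480.
Extend backward: -4536 + 480 = -4056;  -19206 + 4056 = -15150;  -47956 + 15150 = -32806;  -78158 + 32806 = -45352;  -86847 + 45352 = -41495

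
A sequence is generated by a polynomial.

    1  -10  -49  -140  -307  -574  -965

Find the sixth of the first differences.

D1: -11, -39, -91, -167, -267, -391
D2: -28, -52, -76, -100, -124
D3: -24, -24, -24, -24

-391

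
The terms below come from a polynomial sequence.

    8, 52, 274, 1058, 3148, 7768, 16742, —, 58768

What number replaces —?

Using the first 7 terms:
First differences: 44  222  784  2090  4620  8974
Second differences: 178  562  1306  2530  4354
Third differences: 384  744  1224  1824
Fourth differences: 360  480  600
Fifth differences: 120  120
Constant fifth difference = 120.
Extend forward: 600 + 120 = 720;  1824 + 720 = 2544;  4354 + 2544 = 6898;  8974 + 6898 = 15872;  16742 + 15872 = 32614

32614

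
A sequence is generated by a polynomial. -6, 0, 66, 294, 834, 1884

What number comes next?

3690

Δ: 6 , 66 , 228 , 540 , 1050
Δ²: 60 , 162 , 312 , 510
Δ³: 102 , 150 , 198
Δ⁴: 48 , 48
The fourth differences are constant (48).
198 + 48 = 246;  510 + 246 = 756;  1050 + 756 = 1806;  1884 + 1806 = 3690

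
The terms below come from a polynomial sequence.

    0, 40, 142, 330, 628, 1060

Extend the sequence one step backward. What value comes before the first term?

Δ: 40, 102, 188, 298, 432
Δ²: 62, 86, 110, 134
Δ³: 24, 24, 24
The third differences are constant at 24.
Work back: 62 − 24 = 38;  40 − 38 = 2;  0 − 2 = -2

-2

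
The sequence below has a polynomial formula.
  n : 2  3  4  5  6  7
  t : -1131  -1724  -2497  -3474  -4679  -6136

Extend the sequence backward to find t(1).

-593, -773, -977, -1205, -1457
-180, -204, -228, -252
-24, -24, -24
The third differences are constant at -24.
Work back: -180 + 24 = -156;  -593 + 156 = -437;  -1131 + 437 = -694

-694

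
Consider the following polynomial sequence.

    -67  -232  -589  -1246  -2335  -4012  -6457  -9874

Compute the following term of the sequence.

-165, -357, -657, -1089, -1677, -2445, -3417
-192, -300, -432, -588, -768, -972
-108, -132, -156, -180, -204
-24, -24, -24, -24
Constant fourth difference = -24, so extend:
-204 − 24 = -228;  -972 − 228 = -1200;  -3417 − 1200 = -4617;  -9874 − 4617 = -14491

-14491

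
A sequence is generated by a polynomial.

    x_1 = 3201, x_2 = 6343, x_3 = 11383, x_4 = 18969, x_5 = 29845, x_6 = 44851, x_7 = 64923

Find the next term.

3142  5040  7586  10876  15006  20072
1898  2546  3290  4130  5066
648  744  840  936
96  96  96
Constant fourth difference = 96, so extend:
936 + 96 = 1032;  5066 + 1032 = 6098;  20072 + 6098 = 26170;  64923 + 26170 = 91093

91093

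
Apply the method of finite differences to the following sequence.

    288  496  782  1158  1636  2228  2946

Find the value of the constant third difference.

D1: 208, 286, 376, 478, 592, 718
D2: 78, 90, 102, 114, 126
D3: 12, 12, 12, 12

12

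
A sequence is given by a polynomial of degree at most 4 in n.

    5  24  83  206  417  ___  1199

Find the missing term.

Using the first 5 terms:
19  59  123  211
40  64  88
24  24
Constant third difference = 24.
Extend forward: 88 + 24 = 112;  211 + 112 = 323;  417 + 323 = 740

740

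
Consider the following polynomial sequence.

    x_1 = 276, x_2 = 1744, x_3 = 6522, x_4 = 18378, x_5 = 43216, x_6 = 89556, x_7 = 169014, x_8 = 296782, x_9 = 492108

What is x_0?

6

First differences: 1468, 4778, 11856, 24838, 46340, 79458, 127768, 195326
Second differences: 3310, 7078, 12982, 21502, 33118, 48310, 67558
Third differences: 3768, 5904, 8520, 11616, 15192, 19248
Fourth differences: 2136, 2616, 3096, 3576, 4056
Fifth differences: 480, 480, 480, 480
The fifth differences are constant at 480.
Work back: 2136 − 480 = 1656;  3768 − 1656 = 2112;  3310 − 2112 = 1198;  1468 − 1198 = 270;  276 − 270 = 6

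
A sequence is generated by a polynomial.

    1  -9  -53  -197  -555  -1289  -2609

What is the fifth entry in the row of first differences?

Δ: -10, -44, -144, -358, -734, -1320
Δ²: -34, -100, -214, -376, -586
Δ³: -66, -114, -162, -210
Δ⁴: -48, -48, -48

-734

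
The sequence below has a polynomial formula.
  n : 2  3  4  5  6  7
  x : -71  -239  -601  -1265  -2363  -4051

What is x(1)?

-13

D1: -168, -362, -664, -1098, -1688
D2: -194, -302, -434, -590
D3: -108, -132, -156
D4: -24, -24
The fourth differences are constant at -24.
Work back: -108 + 24 = -84;  -194 + 84 = -110;  -168 + 110 = -58;  -71 + 58 = -13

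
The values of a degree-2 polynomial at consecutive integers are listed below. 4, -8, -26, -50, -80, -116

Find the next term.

-158

-12 , -18 , -24 , -30 , -36
-6 , -6 , -6 , -6
Constant second difference = -6, so extend:
-36 − 6 = -42;  -116 − 42 = -158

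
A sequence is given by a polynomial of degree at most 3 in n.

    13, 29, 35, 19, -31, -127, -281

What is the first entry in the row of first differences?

D1: 16, 6, -16, -50, -96, -154
D2: -10, -22, -34, -46, -58
D3: -12, -12, -12, -12

16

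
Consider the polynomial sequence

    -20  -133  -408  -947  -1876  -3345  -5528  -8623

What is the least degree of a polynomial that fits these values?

D1: -113, -275, -539, -929, -1469, -2183, -3095
D2: -162, -264, -390, -540, -714, -912
D3: -102, -126, -150, -174, -198
D4: -24, -24, -24, -24
The fourth differences are constant, so the polynomial has degree 4.

4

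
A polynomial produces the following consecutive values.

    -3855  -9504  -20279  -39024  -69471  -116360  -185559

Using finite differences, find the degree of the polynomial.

-5649, -10775, -18745, -30447, -46889, -69199
-5126, -7970, -11702, -16442, -22310
-2844, -3732, -4740, -5868
-888, -1008, -1128
-120, -120
The fifth differences are constant, so the polynomial has degree 5.

5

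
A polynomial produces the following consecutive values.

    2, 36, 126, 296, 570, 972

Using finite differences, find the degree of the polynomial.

3

Δ: 34, 90, 170, 274, 402
Δ²: 56, 80, 104, 128
Δ³: 24, 24, 24
The third differences are constant, so the polynomial has degree 3.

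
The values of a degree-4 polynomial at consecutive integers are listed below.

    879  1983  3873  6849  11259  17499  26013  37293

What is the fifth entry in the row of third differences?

492

D1: 1104, 1890, 2976, 4410, 6240, 8514, 11280
D2: 786, 1086, 1434, 1830, 2274, 2766
D3: 300, 348, 396, 444, 492
D4: 48, 48, 48, 48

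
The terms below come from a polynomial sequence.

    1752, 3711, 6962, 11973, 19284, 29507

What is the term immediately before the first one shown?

D1: 1959  3251  5011  7311  10223
D2: 1292  1760  2300  2912
D3: 468  540  612
D4: 72  72
The fourth differences are constant at 72.
Work back: 468 − 72 = 396;  1292 − 396 = 896;  1959 − 896 = 1063;  1752 − 1063 = 689

689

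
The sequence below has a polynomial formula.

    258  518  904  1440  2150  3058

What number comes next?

Δ: 260, 386, 536, 710, 908
Δ²: 126, 150, 174, 198
Δ³: 24, 24, 24
Third differences constant at 24.
198 + 24 = 222;  908 + 222 = 1130;  3058 + 1130 = 4188

4188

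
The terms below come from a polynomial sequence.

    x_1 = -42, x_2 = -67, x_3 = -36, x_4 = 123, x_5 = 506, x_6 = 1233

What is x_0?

-25  31  159  383  727
56  128  224  344
72  96  120
24  24
The fourth differences are constant at 24.
Work back: 72 − 24 = 48;  56 − 48 = 8;  -25 − 8 = -33;  -42 + 33 = -9

-9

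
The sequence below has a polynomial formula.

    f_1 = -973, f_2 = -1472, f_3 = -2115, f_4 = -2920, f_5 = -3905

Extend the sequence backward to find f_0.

-600

Δ: -499  -643  -805  -985
Δ²: -144  -162  -180
Δ³: -18  -18
The third differences are constant at -18.
Work back: -144 + 18 = -126;  -499 + 126 = -373;  -973 + 373 = -600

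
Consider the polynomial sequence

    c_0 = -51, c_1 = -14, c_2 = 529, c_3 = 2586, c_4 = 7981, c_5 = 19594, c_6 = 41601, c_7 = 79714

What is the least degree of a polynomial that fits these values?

D1: 37, 543, 2057, 5395, 11613, 22007, 38113
D2: 506, 1514, 3338, 6218, 10394, 16106
D3: 1008, 1824, 2880, 4176, 5712
D4: 816, 1056, 1296, 1536
D5: 240, 240, 240
The fifth differences are constant, so the polynomial has degree 5.

5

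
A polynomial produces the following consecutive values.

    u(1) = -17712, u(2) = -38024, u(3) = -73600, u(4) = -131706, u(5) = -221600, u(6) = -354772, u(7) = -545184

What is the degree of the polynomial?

5

D1: -20312, -35576, -58106, -89894, -133172, -190412
D2: -15264, -22530, -31788, -43278, -57240
D3: -7266, -9258, -11490, -13962
D4: -1992, -2232, -2472
D5: -240, -240
The fifth differences are constant, so the polynomial has degree 5.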